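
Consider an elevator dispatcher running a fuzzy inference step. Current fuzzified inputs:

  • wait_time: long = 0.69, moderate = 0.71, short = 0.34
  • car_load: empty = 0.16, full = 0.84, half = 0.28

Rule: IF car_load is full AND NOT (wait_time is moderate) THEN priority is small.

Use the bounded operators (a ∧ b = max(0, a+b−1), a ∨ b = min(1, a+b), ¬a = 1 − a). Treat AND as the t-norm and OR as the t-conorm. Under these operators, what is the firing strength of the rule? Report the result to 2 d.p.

0.13

firing strength: full=0.84, ¬moderate=1−0.71=0.29; AND[max(0, a+b−1)] → w = 0.13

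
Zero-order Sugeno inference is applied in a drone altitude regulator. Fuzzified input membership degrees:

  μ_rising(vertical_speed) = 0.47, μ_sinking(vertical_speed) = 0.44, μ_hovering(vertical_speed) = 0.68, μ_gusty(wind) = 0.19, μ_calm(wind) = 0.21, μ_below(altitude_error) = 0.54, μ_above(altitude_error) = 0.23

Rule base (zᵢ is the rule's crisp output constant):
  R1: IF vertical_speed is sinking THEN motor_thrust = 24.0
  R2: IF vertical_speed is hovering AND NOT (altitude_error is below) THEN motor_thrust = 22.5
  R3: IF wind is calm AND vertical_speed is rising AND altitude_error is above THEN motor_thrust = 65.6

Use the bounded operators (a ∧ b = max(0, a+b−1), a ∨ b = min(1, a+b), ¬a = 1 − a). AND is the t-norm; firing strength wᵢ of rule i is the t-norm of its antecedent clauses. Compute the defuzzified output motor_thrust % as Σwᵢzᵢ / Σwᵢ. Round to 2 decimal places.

23.64

R1 (z=24.0): sinking=0.44 → w = 0.44
R2 (z=22.5): hovering=0.68, ¬below=1−0.54=0.46; AND[max(0, a+b−1)] → w = 0.14
R3 (z=65.6): calm=0.21, rising=0.47, above=0.23; AND[max(0, a+b−1)] → w = 0.00
Weighted average = (0.44·24.0 + 0.14·22.5 + 0.00·65.6) / (0.44 + 0.14 + 0.00)
  = 13.7100 / 0.5800 = 23.64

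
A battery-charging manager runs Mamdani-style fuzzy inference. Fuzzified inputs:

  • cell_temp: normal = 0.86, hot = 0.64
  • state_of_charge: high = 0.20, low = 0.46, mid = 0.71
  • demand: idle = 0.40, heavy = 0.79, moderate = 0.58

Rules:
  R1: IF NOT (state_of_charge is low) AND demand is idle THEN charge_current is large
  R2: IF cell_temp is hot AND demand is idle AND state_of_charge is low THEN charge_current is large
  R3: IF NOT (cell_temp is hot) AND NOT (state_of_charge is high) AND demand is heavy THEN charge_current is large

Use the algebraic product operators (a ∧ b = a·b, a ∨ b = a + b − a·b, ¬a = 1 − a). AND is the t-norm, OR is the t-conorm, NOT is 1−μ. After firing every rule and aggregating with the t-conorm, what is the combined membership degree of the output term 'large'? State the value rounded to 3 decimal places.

R1: ¬low=1−0.46=0.54, idle=0.40; AND[a·b] → w = 0.2160
R2: hot=0.64, idle=0.40, low=0.46; AND[a·b] → w = 0.1178
R3: ¬hot=1−0.64=0.36, ¬high=1−0.20=0.80, heavy=0.79; AND[a·b] → w = 0.2275
Rules with consequent 'large': {R1, R2, R3} → strengths 0.2160, 0.1178, 0.2275
Aggregate via t-conorm [a + b − a·b]: 0.4657

0.466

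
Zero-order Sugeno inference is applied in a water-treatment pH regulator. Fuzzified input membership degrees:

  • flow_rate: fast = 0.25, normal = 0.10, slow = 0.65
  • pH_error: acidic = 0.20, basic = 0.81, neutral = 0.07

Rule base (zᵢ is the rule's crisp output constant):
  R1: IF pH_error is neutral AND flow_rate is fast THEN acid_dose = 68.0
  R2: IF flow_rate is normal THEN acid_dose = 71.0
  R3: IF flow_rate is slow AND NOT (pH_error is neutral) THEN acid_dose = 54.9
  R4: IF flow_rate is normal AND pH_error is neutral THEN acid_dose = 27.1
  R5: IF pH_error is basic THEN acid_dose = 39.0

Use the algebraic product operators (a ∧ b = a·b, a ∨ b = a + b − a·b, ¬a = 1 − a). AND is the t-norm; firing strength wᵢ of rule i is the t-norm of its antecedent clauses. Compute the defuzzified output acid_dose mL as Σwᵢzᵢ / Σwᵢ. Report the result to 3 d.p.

R1 (z=68.0): neutral=0.07, fast=0.25; AND[a·b] → w = 0.0175
R2 (z=71.0): normal=0.10 → w = 0.1000
R3 (z=54.9): slow=0.65, ¬neutral=1−0.07=0.93; AND[a·b] → w = 0.6045
R4 (z=27.1): normal=0.10, neutral=0.07; AND[a·b] → w = 0.0070
R5 (z=39.0): basic=0.81 → w = 0.8100
Weighted average = (0.0175·68.0 + 0.1000·71.0 + 0.6045·54.9 + 0.0070·27.1 + 0.8100·39.0) / (0.0175 + 0.1000 + 0.6045 + 0.0070 + 0.8100)
  = 73.2567 / 1.5390 = 47.600

47.600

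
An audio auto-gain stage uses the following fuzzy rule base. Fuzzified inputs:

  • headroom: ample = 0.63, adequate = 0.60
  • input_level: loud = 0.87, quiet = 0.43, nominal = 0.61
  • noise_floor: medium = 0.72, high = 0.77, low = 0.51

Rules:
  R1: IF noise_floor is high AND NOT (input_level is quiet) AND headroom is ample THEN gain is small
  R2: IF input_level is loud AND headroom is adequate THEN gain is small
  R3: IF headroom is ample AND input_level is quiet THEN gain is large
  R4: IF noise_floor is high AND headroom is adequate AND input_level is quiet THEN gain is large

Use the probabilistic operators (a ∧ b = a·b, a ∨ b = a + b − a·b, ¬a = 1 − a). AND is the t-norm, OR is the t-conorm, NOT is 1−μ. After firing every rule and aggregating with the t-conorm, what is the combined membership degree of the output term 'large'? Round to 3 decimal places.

0.416

R1: high=0.77, ¬quiet=1−0.43=0.57, ample=0.63; AND[a·b] → w = 0.2765
R2: loud=0.87, adequate=0.60; AND[a·b] → w = 0.5220
R3: ample=0.63, quiet=0.43; AND[a·b] → w = 0.2709
R4: high=0.77, adequate=0.60, quiet=0.43; AND[a·b] → w = 0.1987
Rules with consequent 'large': {R3, R4} → strengths 0.2709, 0.1987
Aggregate via t-conorm [a + b − a·b]: 0.4157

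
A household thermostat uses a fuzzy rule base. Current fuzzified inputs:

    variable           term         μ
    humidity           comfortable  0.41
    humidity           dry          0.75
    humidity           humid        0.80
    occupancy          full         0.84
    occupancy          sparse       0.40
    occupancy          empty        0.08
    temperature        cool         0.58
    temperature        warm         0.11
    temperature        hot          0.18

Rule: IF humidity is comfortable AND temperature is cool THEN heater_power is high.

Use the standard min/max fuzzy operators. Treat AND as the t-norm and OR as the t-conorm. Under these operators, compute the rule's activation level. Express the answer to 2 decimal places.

0.41

firing strength: comfortable=0.41, cool=0.58; AND[min(a, b)] → w = 0.41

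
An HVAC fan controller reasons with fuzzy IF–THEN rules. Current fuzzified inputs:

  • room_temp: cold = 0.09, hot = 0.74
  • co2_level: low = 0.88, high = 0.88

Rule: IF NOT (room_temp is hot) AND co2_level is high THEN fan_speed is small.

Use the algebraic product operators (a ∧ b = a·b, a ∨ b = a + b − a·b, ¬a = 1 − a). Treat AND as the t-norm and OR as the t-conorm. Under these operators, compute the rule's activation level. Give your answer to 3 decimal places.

0.229

firing strength: ¬hot=1−0.74=0.26, high=0.88; AND[a·b] → w = 0.2288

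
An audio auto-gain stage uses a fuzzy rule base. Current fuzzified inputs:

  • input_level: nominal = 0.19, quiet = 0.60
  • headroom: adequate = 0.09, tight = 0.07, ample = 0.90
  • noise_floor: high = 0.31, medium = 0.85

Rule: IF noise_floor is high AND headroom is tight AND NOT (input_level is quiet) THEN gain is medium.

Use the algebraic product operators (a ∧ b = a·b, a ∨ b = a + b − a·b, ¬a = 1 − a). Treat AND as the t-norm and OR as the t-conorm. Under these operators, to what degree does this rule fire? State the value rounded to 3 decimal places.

firing strength: high=0.31, tight=0.07, ¬quiet=1−0.60=0.40; AND[a·b] → w = 0.0087

0.009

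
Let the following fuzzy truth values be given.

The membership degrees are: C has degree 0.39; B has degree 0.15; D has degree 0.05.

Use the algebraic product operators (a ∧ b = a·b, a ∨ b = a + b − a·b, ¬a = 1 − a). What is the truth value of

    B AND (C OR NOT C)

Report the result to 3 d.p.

0.114

NOT C = 1 − 0.3900 = 0.6100
C OR NOT C = a + b − a·b on (0.3900, 0.6100) = 0.7621
B AND (C OR NOT C) = a·b on (0.1500, 0.7621) = 0.1143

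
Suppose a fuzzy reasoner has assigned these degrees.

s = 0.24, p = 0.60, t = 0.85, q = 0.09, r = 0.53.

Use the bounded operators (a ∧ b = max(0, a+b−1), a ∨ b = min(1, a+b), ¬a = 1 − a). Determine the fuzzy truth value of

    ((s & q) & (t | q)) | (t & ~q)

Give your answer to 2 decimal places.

s & q = max(0, a+b−1) on (0.24, 0.09) = 0.00
t | q = min(1, a+b) on (0.85, 0.09) = 0.94
(s & q) & (t | q) = max(0, a+b−1) on (0.00, 0.94) = 0.00
~q = 1 − 0.09 = 0.91
t & ~q = max(0, a+b−1) on (0.85, 0.91) = 0.76
((s & q) & (t | q)) | (t & ~q) = min(1, a+b) on (0.00, 0.76) = 0.76

0.76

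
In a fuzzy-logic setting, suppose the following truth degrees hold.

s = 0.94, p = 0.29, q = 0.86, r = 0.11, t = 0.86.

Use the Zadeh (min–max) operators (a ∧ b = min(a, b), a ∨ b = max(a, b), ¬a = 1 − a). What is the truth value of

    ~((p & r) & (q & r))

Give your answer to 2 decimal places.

0.89

p & r = min(a, b) on (0.29, 0.11) = 0.11
q & r = min(a, b) on (0.86, 0.11) = 0.11
(p & r) & (q & r) = min(a, b) on (0.11, 0.11) = 0.11
~((p & r) & (q & r)) = 1 − 0.11 = 0.89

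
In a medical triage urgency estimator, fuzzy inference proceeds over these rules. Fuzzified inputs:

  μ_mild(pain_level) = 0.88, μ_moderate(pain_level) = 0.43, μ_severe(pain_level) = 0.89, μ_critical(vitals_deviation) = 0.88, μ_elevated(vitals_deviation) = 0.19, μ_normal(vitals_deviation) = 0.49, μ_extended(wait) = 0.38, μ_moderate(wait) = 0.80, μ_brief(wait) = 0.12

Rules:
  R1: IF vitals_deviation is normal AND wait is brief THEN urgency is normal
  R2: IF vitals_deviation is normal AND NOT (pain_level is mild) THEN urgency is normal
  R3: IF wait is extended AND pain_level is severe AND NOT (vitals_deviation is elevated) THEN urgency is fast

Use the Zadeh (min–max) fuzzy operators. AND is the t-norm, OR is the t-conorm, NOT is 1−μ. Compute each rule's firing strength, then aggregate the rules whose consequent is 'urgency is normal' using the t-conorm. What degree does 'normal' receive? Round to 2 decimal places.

R1: normal=0.49, brief=0.12; AND[min(a, b)] → w = 0.12
R2: normal=0.49, ¬mild=1−0.88=0.12; AND[min(a, b)] → w = 0.12
R3: extended=0.38, severe=0.89, ¬elevated=1−0.19=0.81; AND[min(a, b)] → w = 0.38
Rules with consequent 'normal': {R1, R2} → strengths 0.12, 0.12
Aggregate via t-conorm [max(a, b)]: 0.12

0.12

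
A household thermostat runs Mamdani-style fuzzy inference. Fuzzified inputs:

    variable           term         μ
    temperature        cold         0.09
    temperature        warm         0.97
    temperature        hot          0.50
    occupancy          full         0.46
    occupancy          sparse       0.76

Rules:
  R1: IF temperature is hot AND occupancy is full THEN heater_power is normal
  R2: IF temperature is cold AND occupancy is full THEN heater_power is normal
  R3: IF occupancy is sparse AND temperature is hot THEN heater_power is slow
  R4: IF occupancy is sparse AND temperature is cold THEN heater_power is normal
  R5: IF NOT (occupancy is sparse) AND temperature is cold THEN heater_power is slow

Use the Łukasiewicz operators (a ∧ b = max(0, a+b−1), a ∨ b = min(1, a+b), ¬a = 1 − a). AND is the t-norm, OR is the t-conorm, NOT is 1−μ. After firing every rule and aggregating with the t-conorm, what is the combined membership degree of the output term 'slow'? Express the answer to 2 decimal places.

R1: hot=0.50, full=0.46; AND[max(0, a+b−1)] → w = 0.00
R2: cold=0.09, full=0.46; AND[max(0, a+b−1)] → w = 0.00
R3: sparse=0.76, hot=0.50; AND[max(0, a+b−1)] → w = 0.26
R4: sparse=0.76, cold=0.09; AND[max(0, a+b−1)] → w = 0.00
R5: ¬sparse=1−0.76=0.24, cold=0.09; AND[max(0, a+b−1)] → w = 0.00
Rules with consequent 'slow': {R3, R5} → strengths 0.26, 0.00
Aggregate via t-conorm [min(1, a+b)]: 0.26

0.26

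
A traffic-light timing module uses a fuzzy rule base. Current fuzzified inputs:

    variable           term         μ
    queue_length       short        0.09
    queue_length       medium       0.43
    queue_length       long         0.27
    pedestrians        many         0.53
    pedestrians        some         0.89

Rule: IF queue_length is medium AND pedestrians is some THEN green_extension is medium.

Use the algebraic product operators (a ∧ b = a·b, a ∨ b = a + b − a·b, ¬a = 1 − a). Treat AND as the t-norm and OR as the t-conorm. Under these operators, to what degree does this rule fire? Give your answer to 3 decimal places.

0.383

firing strength: medium=0.43, some=0.89; AND[a·b] → w = 0.3827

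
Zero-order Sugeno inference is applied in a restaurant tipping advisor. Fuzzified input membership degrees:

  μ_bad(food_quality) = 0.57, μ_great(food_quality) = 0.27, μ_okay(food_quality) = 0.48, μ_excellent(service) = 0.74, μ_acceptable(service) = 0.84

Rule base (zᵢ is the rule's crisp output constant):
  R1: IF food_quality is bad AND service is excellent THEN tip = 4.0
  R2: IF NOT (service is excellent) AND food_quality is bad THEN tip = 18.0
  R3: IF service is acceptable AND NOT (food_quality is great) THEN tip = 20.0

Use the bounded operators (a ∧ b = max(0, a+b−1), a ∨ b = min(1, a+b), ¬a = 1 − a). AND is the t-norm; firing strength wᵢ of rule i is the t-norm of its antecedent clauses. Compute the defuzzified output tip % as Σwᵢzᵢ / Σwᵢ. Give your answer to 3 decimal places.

14.364

R1 (z=4.0): bad=0.57, excellent=0.74; AND[max(0, a+b−1)] → w = 0.31
R2 (z=18.0): ¬excellent=1−0.74=0.26, bad=0.57; AND[max(0, a+b−1)] → w = 0.00
R3 (z=20.0): acceptable=0.84, ¬great=1−0.27=0.73; AND[max(0, a+b−1)] → w = 0.57
Weighted average = (0.31·4.0 + 0.00·18.0 + 0.57·20.0) / (0.31 + 0.00 + 0.57)
  = 12.6400 / 0.8800 = 14.364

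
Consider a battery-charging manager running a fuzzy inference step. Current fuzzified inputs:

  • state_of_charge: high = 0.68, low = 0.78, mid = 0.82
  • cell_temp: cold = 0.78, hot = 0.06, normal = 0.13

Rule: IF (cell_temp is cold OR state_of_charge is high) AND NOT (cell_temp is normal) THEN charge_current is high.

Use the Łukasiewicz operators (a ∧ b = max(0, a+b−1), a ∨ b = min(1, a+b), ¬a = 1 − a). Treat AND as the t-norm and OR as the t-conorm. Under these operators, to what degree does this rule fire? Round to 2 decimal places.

firing strength: (cold=0.78 OR high=0.68) = 1.00; AND[max(0, a+b−1)] with ¬normal=1−0.13=0.87 → w = 0.87

0.87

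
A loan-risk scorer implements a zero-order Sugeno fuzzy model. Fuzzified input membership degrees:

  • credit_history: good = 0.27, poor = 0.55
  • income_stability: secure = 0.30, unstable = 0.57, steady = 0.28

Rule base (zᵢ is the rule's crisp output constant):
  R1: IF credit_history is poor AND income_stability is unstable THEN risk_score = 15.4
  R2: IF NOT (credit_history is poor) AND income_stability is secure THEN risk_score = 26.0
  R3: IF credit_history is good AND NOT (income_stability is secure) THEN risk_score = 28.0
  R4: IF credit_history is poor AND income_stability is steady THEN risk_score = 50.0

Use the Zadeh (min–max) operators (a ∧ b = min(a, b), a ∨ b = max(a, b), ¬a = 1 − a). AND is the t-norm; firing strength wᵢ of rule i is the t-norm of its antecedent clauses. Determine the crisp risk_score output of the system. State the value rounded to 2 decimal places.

R1 (z=15.4): poor=0.55, unstable=0.57; AND[min(a, b)] → w = 0.55
R2 (z=26.0): ¬poor=1−0.55=0.45, secure=0.30; AND[min(a, b)] → w = 0.30
R3 (z=28.0): good=0.27, ¬secure=1−0.30=0.70; AND[min(a, b)] → w = 0.27
R4 (z=50.0): poor=0.55, steady=0.28; AND[min(a, b)] → w = 0.28
Weighted average = (0.55·15.4 + 0.30·26.0 + 0.27·28.0 + 0.28·50.0) / (0.55 + 0.30 + 0.27 + 0.28)
  = 37.8300 / 1.4000 = 27.02

27.02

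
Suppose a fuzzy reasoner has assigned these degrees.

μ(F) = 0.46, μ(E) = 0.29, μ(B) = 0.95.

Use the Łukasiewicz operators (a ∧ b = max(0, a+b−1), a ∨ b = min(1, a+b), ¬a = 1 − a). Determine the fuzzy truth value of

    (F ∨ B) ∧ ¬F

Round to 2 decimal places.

F ∨ B = min(1, a+b) on (0.46, 0.95) = 1.00
¬F = 1 − 0.46 = 0.54
(F ∨ B) ∧ ¬F = max(0, a+b−1) on (1.00, 0.54) = 0.54

0.54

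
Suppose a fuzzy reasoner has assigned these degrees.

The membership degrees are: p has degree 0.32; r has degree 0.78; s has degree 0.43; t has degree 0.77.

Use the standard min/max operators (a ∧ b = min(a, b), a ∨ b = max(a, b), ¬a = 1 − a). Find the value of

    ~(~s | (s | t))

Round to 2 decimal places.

~s = 1 − 0.43 = 0.57
s | t = max(a, b) on (0.43, 0.77) = 0.77
~s | (s | t) = max(a, b) on (0.57, 0.77) = 0.77
~(~s | (s | t)) = 1 − 0.77 = 0.23

0.23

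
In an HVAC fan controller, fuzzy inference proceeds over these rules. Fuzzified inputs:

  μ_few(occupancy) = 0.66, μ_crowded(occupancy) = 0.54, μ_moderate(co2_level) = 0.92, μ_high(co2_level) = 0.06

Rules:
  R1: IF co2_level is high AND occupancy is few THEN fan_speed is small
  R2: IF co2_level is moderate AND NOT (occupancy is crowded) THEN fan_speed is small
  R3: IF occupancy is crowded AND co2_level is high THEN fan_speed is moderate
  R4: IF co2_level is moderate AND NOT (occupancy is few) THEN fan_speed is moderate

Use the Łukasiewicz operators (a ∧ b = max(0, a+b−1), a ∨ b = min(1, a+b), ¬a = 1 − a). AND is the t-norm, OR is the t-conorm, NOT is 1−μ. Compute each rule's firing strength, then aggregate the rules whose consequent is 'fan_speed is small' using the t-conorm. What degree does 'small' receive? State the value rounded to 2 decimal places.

0.38

R1: high=0.06, few=0.66; AND[max(0, a+b−1)] → w = 0.00
R2: moderate=0.92, ¬crowded=1−0.54=0.46; AND[max(0, a+b−1)] → w = 0.38
R3: crowded=0.54, high=0.06; AND[max(0, a+b−1)] → w = 0.00
R4: moderate=0.92, ¬few=1−0.66=0.34; AND[max(0, a+b−1)] → w = 0.26
Rules with consequent 'small': {R1, R2} → strengths 0.00, 0.38
Aggregate via t-conorm [min(1, a+b)]: 0.38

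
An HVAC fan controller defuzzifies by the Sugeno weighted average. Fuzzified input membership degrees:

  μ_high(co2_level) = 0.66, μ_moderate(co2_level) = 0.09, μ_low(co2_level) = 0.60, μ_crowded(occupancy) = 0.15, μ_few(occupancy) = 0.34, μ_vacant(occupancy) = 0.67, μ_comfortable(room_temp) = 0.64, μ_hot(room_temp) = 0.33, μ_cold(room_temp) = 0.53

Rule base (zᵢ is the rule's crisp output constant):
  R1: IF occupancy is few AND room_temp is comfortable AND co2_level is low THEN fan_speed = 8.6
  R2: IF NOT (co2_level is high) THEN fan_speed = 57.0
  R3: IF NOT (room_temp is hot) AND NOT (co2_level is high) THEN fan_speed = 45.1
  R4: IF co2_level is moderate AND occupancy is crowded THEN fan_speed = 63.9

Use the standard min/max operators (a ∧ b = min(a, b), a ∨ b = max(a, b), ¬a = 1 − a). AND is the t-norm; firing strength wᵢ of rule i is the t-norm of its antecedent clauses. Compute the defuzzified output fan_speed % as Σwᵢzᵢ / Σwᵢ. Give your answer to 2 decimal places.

R1 (z=8.6): few=0.34, comfortable=0.64, low=0.60; AND[min(a, b)] → w = 0.34
R2 (z=57.0): ¬high=1−0.66=0.34 → w = 0.34
R3 (z=45.1): ¬hot=1−0.33=0.67, ¬high=1−0.66=0.34; AND[min(a, b)] → w = 0.34
R4 (z=63.9): moderate=0.09, crowded=0.15; AND[min(a, b)] → w = 0.09
Weighted average = (0.34·8.6 + 0.34·57.0 + 0.34·45.1 + 0.09·63.9) / (0.34 + 0.34 + 0.34 + 0.09)
  = 43.3890 / 1.1100 = 39.09

39.09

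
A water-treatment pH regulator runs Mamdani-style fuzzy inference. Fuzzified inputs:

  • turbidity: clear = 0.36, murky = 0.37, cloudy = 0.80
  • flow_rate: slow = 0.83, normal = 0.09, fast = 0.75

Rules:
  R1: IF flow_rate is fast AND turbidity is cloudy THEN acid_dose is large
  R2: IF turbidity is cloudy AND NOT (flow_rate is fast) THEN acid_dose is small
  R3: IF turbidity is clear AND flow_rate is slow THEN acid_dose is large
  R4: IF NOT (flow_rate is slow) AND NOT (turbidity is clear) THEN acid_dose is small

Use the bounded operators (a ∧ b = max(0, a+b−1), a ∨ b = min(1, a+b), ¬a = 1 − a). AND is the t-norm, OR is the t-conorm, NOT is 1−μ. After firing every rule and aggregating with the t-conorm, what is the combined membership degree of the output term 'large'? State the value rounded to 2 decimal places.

R1: fast=0.75, cloudy=0.80; AND[max(0, a+b−1)] → w = 0.55
R2: cloudy=0.80, ¬fast=1−0.75=0.25; AND[max(0, a+b−1)] → w = 0.05
R3: clear=0.36, slow=0.83; AND[max(0, a+b−1)] → w = 0.19
R4: ¬slow=1−0.83=0.17, ¬clear=1−0.36=0.64; AND[max(0, a+b−1)] → w = 0.00
Rules with consequent 'large': {R1, R3} → strengths 0.55, 0.19
Aggregate via t-conorm [min(1, a+b)]: 0.74

0.74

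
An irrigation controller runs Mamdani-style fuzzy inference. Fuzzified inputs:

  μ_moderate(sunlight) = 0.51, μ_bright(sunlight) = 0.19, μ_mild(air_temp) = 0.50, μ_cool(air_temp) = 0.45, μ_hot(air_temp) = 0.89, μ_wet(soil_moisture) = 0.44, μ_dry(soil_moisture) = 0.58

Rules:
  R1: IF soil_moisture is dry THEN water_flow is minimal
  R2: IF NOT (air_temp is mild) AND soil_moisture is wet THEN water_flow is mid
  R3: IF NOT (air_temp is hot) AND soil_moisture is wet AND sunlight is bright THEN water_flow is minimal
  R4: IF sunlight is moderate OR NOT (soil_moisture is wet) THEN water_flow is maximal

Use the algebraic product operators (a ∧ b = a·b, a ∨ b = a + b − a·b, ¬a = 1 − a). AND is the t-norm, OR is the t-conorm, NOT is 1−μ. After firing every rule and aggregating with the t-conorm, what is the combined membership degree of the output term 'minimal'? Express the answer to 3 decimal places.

R1: dry=0.58 → w = 0.5800
R2: ¬mild=1−0.50=0.50, wet=0.44; AND[a·b] → w = 0.2200
R3: ¬hot=1−0.89=0.11, wet=0.44, bright=0.19; AND[a·b] → w = 0.0092
R4: moderate=0.51, ¬wet=1−0.44=0.56; OR[a + b − a·b] → w = 0.7844
Rules with consequent 'minimal': {R1, R3} → strengths 0.5800, 0.0092
Aggregate via t-conorm [a + b − a·b]: 0.5839

0.584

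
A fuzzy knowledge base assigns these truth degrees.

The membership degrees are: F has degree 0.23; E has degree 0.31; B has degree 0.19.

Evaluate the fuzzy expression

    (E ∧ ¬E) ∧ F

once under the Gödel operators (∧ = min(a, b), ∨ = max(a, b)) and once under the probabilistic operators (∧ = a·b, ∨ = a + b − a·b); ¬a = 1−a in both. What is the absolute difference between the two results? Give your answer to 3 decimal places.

Under Gödel:
  ¬E = 1 − 0.31 = 0.69
  E ∧ ¬E = min(a, b) on (0.31, 0.69) = 0.31
  (E ∧ ¬E) ∧ F = min(a, b) on (0.31, 0.23) = 0.23
  → value = 0.2300
Under probabilistic:
  ¬E = 1 − 0.3100 = 0.6900
  E ∧ ¬E = a·b on (0.3100, 0.6900) = 0.2139
  (E ∧ ¬E) ∧ F = a·b on (0.2139, 0.2300) = 0.0492
  → value = 0.0492
|0.2300 − 0.0492| = 0.181

0.181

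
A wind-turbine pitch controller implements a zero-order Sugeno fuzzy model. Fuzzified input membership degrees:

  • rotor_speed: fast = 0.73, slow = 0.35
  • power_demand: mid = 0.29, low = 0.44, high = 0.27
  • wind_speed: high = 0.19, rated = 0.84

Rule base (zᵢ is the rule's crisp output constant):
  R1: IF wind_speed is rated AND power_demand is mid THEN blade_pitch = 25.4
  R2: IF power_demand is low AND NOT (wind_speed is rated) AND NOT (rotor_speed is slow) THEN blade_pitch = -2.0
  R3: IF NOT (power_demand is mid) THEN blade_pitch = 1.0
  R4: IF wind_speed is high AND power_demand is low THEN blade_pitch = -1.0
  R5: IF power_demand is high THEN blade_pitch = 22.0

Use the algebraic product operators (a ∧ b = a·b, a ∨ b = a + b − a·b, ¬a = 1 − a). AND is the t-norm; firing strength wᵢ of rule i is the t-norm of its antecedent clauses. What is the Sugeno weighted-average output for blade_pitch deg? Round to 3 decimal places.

9.359

R1 (z=25.4): rated=0.84, mid=0.29; AND[a·b] → w = 0.2436
R2 (z=-2.0): low=0.44, ¬rated=1−0.84=0.16, ¬slow=1−0.35=0.65; AND[a·b] → w = 0.0458
R3 (z=1.0): ¬mid=1−0.29=0.71 → w = 0.7100
R4 (z=-1.0): high=0.19, low=0.44; AND[a·b] → w = 0.0836
R5 (z=22.0): high=0.27 → w = 0.2700
Weighted average = (0.2436·25.4 + 0.0458·-2.0 + 0.7100·1.0 + 0.0836·-1.0 + 0.2700·22.0) / (0.2436 + 0.0458 + 0.7100 + 0.0836 + 0.2700)
  = 12.6623 / 1.3530 = 9.359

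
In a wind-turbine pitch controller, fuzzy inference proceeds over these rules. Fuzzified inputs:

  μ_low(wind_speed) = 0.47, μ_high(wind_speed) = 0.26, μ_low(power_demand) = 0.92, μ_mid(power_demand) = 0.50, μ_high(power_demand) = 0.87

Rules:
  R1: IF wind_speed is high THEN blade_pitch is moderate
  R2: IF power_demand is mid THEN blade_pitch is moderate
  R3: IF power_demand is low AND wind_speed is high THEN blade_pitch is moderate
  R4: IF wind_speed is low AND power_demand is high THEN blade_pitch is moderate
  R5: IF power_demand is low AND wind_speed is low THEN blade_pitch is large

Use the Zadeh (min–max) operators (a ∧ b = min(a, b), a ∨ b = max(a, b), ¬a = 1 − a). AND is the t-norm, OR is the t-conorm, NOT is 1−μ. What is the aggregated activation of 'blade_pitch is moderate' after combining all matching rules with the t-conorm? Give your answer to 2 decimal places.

R1: high=0.26 → w = 0.26
R2: mid=0.50 → w = 0.50
R3: low=0.92, high=0.26; AND[min(a, b)] → w = 0.26
R4: low=0.47, high=0.87; AND[min(a, b)] → w = 0.47
R5: low=0.92, low=0.47; AND[min(a, b)] → w = 0.47
Rules with consequent 'moderate': {R1, R2, R3, R4} → strengths 0.26, 0.50, 0.26, 0.47
Aggregate via t-conorm [max(a, b)]: 0.50

0.50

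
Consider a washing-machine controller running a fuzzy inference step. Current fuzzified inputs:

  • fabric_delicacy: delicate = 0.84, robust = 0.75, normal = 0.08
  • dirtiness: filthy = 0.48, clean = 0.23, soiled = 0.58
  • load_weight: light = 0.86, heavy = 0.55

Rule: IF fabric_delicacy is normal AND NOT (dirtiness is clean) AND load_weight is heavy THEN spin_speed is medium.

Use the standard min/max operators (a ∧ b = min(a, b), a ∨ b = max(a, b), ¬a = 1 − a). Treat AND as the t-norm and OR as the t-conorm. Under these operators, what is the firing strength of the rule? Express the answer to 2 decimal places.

0.08

firing strength: normal=0.08, ¬clean=1−0.23=0.77, heavy=0.55; AND[min(a, b)] → w = 0.08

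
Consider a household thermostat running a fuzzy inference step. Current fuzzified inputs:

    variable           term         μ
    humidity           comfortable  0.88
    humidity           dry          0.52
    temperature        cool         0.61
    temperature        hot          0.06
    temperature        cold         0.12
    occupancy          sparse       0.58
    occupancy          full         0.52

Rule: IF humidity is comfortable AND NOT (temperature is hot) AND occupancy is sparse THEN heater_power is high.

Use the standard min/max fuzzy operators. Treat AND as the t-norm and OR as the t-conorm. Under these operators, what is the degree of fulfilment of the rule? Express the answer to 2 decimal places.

firing strength: comfortable=0.88, ¬hot=1−0.06=0.94, sparse=0.58; AND[min(a, b)] → w = 0.58

0.58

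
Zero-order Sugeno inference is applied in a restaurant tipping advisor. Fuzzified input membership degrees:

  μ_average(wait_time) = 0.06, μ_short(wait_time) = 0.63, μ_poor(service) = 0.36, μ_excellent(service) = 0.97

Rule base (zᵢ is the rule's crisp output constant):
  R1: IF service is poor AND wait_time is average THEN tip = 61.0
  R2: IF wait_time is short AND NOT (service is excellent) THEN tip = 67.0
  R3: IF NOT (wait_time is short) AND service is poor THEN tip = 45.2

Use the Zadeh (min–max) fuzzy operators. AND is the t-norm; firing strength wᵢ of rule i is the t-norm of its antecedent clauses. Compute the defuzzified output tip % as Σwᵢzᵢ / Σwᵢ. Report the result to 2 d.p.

R1 (z=61.0): poor=0.36, average=0.06; AND[min(a, b)] → w = 0.06
R2 (z=67.0): short=0.63, ¬excellent=1−0.97=0.03; AND[min(a, b)] → w = 0.03
R3 (z=45.2): ¬short=1−0.63=0.37, poor=0.36; AND[min(a, b)] → w = 0.36
Weighted average = (0.06·61.0 + 0.03·67.0 + 0.36·45.2) / (0.06 + 0.03 + 0.36)
  = 21.9420 / 0.4500 = 48.76

48.76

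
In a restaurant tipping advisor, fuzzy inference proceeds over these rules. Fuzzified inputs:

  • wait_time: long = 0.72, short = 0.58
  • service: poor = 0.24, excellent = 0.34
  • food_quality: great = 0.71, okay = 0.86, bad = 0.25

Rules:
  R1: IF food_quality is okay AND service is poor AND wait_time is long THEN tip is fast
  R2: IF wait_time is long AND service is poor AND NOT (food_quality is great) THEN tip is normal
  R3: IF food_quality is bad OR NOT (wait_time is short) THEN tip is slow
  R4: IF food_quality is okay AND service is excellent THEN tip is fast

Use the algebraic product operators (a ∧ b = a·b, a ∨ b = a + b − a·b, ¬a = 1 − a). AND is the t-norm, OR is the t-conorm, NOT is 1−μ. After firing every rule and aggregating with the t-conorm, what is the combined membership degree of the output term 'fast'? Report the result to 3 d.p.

0.398

R1: okay=0.86, poor=0.24, long=0.72; AND[a·b] → w = 0.1486
R2: long=0.72, poor=0.24, ¬great=1−0.71=0.29; AND[a·b] → w = 0.0501
R3: bad=0.25, ¬short=1−0.58=0.42; OR[a + b − a·b] → w = 0.5650
R4: okay=0.86, excellent=0.34; AND[a·b] → w = 0.2924
Rules with consequent 'fast': {R1, R4} → strengths 0.1486, 0.2924
Aggregate via t-conorm [a + b − a·b]: 0.3976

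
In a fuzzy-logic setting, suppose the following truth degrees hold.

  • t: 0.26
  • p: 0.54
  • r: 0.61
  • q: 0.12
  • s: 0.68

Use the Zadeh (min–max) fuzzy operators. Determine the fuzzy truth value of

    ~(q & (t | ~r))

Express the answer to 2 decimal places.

~r = 1 − 0.61 = 0.39
t | ~r = max(a, b) on (0.26, 0.39) = 0.39
q & (t | ~r) = min(a, b) on (0.12, 0.39) = 0.12
~(q & (t | ~r)) = 1 − 0.12 = 0.88

0.88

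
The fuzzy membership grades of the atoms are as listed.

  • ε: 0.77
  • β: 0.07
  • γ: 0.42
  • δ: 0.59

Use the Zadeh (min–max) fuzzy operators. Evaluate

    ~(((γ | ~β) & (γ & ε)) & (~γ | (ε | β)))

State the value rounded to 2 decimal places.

0.58

~β = 1 − 0.07 = 0.93
γ | ~β = max(a, b) on (0.42, 0.93) = 0.93
γ & ε = min(a, b) on (0.42, 0.77) = 0.42
(γ | ~β) & (γ & ε) = min(a, b) on (0.93, 0.42) = 0.42
~γ = 1 − 0.42 = 0.58
ε | β = max(a, b) on (0.77, 0.07) = 0.77
~γ | (ε | β) = max(a, b) on (0.58, 0.77) = 0.77
((γ | ~β) & (γ & ε)) & (~γ | (ε | β)) = min(a, b) on (0.42, 0.77) = 0.42
~(((γ | ~β) & (γ & ε)) & (~γ | (ε | β))) = 1 − 0.42 = 0.58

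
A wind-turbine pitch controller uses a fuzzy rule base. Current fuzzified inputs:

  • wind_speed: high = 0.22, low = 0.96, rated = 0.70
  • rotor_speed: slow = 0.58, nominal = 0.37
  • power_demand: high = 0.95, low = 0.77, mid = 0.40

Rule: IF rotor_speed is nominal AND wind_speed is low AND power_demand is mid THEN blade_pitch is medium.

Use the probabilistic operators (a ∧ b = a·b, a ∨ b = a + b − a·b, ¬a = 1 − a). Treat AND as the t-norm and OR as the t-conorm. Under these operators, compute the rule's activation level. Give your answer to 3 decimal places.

firing strength: nominal=0.37, low=0.96, mid=0.40; AND[a·b] → w = 0.1421

0.142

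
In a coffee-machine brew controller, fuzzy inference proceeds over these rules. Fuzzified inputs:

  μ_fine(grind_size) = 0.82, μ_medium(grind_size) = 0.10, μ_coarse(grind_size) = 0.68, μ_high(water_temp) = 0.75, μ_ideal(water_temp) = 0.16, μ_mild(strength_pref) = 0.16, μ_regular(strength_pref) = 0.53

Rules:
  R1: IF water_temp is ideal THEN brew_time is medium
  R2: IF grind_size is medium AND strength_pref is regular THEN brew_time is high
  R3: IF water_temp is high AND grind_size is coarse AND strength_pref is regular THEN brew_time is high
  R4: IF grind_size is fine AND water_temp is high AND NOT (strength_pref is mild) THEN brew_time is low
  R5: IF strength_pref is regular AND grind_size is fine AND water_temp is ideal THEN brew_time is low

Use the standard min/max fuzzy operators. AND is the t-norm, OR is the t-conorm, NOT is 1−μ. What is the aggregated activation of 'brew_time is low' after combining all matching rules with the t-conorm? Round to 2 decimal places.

0.75

R1: ideal=0.16 → w = 0.16
R2: medium=0.10, regular=0.53; AND[min(a, b)] → w = 0.10
R3: high=0.75, coarse=0.68, regular=0.53; AND[min(a, b)] → w = 0.53
R4: fine=0.82, high=0.75, ¬mild=1−0.16=0.84; AND[min(a, b)] → w = 0.75
R5: regular=0.53, fine=0.82, ideal=0.16; AND[min(a, b)] → w = 0.16
Rules with consequent 'low': {R4, R5} → strengths 0.75, 0.16
Aggregate via t-conorm [max(a, b)]: 0.75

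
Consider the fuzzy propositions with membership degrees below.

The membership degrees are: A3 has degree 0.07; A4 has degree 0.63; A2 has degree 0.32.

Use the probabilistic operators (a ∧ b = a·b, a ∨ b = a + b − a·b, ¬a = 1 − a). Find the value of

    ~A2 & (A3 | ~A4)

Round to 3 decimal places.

0.282

~A2 = 1 − 0.3200 = 0.6800
~A4 = 1 − 0.6300 = 0.3700
A3 | ~A4 = a + b − a·b on (0.0700, 0.3700) = 0.4141
~A2 & (A3 | ~A4) = a·b on (0.6800, 0.4141) = 0.2816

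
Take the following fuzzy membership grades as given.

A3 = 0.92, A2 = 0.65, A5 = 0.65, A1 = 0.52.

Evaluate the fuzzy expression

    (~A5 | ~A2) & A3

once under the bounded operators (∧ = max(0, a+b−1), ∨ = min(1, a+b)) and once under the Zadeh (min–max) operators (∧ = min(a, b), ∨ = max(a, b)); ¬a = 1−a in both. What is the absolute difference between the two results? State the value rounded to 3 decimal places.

0.270

Under bounded:
  ~A5 = 1 − 0.65 = 0.35
  ~A2 = 1 − 0.65 = 0.35
  ~A5 | ~A2 = min(1, a+b) on (0.35, 0.35) = 0.70
  (~A5 | ~A2) & A3 = max(0, a+b−1) on (0.70, 0.92) = 0.62
  → value = 0.6200
Under Zadeh (min–max):
  ~A5 = 1 − 0.65 = 0.35
  ~A2 = 1 − 0.65 = 0.35
  ~A5 | ~A2 = max(a, b) on (0.35, 0.35) = 0.35
  (~A5 | ~A2) & A3 = min(a, b) on (0.35, 0.92) = 0.35
  → value = 0.3500
|0.6200 − 0.3500| = 0.270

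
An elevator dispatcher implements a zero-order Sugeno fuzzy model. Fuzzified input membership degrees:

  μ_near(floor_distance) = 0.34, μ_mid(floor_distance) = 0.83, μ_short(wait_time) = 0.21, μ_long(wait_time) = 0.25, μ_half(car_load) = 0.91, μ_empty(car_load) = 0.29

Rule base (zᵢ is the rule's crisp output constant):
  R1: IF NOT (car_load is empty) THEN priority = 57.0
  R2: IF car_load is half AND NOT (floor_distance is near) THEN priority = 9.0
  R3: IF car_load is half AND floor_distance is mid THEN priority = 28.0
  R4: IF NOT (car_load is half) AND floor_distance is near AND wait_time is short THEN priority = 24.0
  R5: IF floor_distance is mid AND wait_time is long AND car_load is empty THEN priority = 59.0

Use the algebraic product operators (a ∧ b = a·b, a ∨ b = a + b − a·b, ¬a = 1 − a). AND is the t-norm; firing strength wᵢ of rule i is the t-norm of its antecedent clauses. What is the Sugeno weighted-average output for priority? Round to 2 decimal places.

R1 (z=57.0): ¬empty=1−0.29=0.71 → w = 0.7100
R2 (z=9.0): half=0.91, ¬near=1−0.34=0.66; AND[a·b] → w = 0.6006
R3 (z=28.0): half=0.91, mid=0.83; AND[a·b] → w = 0.7553
R4 (z=24.0): ¬half=1−0.91=0.09, near=0.34, short=0.21; AND[a·b] → w = 0.0064
R5 (z=59.0): mid=0.83, long=0.25, empty=0.29; AND[a·b] → w = 0.0602
Weighted average = (0.7100·57.0 + 0.6006·9.0 + 0.7553·28.0 + 0.0064·24.0 + 0.0602·59.0) / (0.7100 + 0.6006 + 0.7553 + 0.0064 + 0.0602)
  = 70.7283 / 2.1325 = 33.17

33.17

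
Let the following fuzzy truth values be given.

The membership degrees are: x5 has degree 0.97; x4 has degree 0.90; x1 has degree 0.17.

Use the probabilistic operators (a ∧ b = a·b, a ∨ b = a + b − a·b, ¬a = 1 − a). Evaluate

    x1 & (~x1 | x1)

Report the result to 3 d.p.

~x1 = 1 − 0.1700 = 0.8300
~x1 | x1 = a + b − a·b on (0.8300, 0.1700) = 0.8589
x1 & (~x1 | x1) = a·b on (0.1700, 0.8589) = 0.1460

0.146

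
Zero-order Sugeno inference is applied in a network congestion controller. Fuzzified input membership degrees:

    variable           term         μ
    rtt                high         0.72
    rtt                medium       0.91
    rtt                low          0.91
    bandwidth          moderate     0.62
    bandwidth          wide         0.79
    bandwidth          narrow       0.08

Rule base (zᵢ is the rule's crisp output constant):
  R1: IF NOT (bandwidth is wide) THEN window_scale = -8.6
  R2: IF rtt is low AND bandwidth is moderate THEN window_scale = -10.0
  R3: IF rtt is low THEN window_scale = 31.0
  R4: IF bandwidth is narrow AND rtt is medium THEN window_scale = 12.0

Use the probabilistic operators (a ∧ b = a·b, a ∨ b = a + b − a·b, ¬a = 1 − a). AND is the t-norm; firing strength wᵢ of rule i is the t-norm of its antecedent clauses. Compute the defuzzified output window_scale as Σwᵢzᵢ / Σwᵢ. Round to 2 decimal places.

R1 (z=-8.6): ¬wide=1−0.79=0.21 → w = 0.2100
R2 (z=-10.0): low=0.91, moderate=0.62; AND[a·b] → w = 0.5642
R3 (z=31.0): low=0.91 → w = 0.9100
R4 (z=12.0): narrow=0.08, medium=0.91; AND[a·b] → w = 0.0728
Weighted average = (0.2100·-8.6 + 0.5642·-10.0 + 0.9100·31.0 + 0.0728·12.0) / (0.2100 + 0.5642 + 0.9100 + 0.0728)
  = 21.6356 / 1.7570 = 12.31

12.31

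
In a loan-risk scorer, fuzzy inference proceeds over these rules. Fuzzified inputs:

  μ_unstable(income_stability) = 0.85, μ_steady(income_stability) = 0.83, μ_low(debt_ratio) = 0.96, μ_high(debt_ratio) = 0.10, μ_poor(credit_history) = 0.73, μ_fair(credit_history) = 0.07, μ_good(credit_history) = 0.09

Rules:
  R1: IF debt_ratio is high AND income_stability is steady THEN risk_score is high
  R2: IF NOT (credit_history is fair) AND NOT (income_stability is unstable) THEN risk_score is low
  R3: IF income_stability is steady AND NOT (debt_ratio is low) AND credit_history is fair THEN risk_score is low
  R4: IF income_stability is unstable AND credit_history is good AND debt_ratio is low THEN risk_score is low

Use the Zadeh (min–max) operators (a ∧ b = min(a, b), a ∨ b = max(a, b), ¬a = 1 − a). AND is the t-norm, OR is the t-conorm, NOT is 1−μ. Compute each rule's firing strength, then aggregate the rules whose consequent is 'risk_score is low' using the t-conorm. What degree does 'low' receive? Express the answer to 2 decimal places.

R1: high=0.10, steady=0.83; AND[min(a, b)] → w = 0.10
R2: ¬fair=1−0.07=0.93, ¬unstable=1−0.85=0.15; AND[min(a, b)] → w = 0.15
R3: steady=0.83, ¬low=1−0.96=0.04, fair=0.07; AND[min(a, b)] → w = 0.04
R4: unstable=0.85, good=0.09, low=0.96; AND[min(a, b)] → w = 0.09
Rules with consequent 'low': {R2, R3, R4} → strengths 0.15, 0.04, 0.09
Aggregate via t-conorm [max(a, b)]: 0.15

0.15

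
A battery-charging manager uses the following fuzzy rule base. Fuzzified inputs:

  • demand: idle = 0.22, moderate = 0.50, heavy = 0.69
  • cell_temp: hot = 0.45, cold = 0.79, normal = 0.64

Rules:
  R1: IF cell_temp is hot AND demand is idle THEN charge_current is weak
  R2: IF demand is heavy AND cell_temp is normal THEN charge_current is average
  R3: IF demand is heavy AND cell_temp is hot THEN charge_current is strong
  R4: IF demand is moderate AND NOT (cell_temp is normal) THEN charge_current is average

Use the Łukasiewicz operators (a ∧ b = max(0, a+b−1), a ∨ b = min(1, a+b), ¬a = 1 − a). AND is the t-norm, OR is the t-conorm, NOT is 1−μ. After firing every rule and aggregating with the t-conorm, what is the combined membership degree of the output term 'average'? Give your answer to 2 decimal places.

0.33

R1: hot=0.45, idle=0.22; AND[max(0, a+b−1)] → w = 0.00
R2: heavy=0.69, normal=0.64; AND[max(0, a+b−1)] → w = 0.33
R3: heavy=0.69, hot=0.45; AND[max(0, a+b−1)] → w = 0.14
R4: moderate=0.50, ¬normal=1−0.64=0.36; AND[max(0, a+b−1)] → w = 0.00
Rules with consequent 'average': {R2, R4} → strengths 0.33, 0.00
Aggregate via t-conorm [min(1, a+b)]: 0.33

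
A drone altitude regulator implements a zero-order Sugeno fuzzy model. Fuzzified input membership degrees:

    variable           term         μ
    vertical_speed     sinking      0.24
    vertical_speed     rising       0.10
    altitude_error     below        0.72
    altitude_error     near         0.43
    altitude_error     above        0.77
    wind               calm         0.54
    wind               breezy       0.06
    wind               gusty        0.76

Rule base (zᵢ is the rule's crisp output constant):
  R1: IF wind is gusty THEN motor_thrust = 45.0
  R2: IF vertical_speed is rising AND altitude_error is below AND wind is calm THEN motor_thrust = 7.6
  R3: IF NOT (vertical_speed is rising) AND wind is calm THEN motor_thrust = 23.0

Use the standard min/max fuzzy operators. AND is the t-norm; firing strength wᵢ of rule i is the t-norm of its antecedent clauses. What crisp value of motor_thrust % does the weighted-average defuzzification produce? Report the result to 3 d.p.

33.843

R1 (z=45.0): gusty=0.76 → w = 0.76
R2 (z=7.6): rising=0.10, below=0.72, calm=0.54; AND[min(a, b)] → w = 0.10
R3 (z=23.0): ¬rising=1−0.10=0.90, calm=0.54; AND[min(a, b)] → w = 0.54
Weighted average = (0.76·45.0 + 0.10·7.6 + 0.54·23.0) / (0.76 + 0.10 + 0.54)
  = 47.3800 / 1.4000 = 33.843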